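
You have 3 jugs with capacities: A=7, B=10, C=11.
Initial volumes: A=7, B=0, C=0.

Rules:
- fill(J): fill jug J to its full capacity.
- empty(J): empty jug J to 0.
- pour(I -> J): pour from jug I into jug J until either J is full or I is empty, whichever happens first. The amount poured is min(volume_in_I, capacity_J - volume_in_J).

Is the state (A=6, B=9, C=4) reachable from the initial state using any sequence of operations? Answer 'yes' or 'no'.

Answer: no

Derivation:
BFS explored all 516 reachable states.
Reachable set includes: (0,0,0), (0,0,1), (0,0,2), (0,0,3), (0,0,4), (0,0,5), (0,0,6), (0,0,7), (0,0,8), (0,0,9), (0,0,10), (0,0,11) ...
Target (A=6, B=9, C=4) not in reachable set → no.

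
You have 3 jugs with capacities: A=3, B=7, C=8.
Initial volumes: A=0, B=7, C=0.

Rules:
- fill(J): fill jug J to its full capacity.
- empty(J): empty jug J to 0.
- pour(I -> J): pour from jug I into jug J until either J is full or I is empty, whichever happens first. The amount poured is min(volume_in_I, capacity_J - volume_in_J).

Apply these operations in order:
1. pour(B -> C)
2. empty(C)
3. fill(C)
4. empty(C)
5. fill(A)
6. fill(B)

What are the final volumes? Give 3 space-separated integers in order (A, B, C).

Answer: 3 7 0

Derivation:
Step 1: pour(B -> C) -> (A=0 B=0 C=7)
Step 2: empty(C) -> (A=0 B=0 C=0)
Step 3: fill(C) -> (A=0 B=0 C=8)
Step 4: empty(C) -> (A=0 B=0 C=0)
Step 5: fill(A) -> (A=3 B=0 C=0)
Step 6: fill(B) -> (A=3 B=7 C=0)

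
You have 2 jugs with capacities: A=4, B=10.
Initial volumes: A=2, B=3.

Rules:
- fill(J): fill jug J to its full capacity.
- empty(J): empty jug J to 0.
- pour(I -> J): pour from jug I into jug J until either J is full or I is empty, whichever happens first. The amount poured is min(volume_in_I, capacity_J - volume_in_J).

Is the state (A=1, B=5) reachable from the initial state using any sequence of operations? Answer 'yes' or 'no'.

BFS explored all 29 reachable states.
Reachable set includes: (0,0), (0,1), (0,2), (0,3), (0,4), (0,5), (0,6), (0,7), (0,8), (0,9), (0,10), (1,0) ...
Target (A=1, B=5) not in reachable set → no.

Answer: no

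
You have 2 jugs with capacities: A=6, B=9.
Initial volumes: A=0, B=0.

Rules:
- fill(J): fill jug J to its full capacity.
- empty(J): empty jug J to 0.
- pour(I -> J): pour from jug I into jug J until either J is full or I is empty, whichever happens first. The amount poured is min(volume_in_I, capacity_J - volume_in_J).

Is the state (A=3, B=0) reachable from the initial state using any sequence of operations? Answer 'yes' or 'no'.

Answer: yes

Derivation:
BFS from (A=0, B=0):
  1. fill(B) -> (A=0 B=9)
  2. pour(B -> A) -> (A=6 B=3)
  3. empty(A) -> (A=0 B=3)
  4. pour(B -> A) -> (A=3 B=0)
Target reached → yes.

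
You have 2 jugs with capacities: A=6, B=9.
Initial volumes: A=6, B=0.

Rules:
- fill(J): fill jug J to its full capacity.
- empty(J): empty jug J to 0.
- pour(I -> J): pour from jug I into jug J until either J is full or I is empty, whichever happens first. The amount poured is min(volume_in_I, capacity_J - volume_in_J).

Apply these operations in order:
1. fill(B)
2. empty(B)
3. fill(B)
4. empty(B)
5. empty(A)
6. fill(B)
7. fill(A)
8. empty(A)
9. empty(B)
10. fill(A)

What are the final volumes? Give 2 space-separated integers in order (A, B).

Step 1: fill(B) -> (A=6 B=9)
Step 2: empty(B) -> (A=6 B=0)
Step 3: fill(B) -> (A=6 B=9)
Step 4: empty(B) -> (A=6 B=0)
Step 5: empty(A) -> (A=0 B=0)
Step 6: fill(B) -> (A=0 B=9)
Step 7: fill(A) -> (A=6 B=9)
Step 8: empty(A) -> (A=0 B=9)
Step 9: empty(B) -> (A=0 B=0)
Step 10: fill(A) -> (A=6 B=0)

Answer: 6 0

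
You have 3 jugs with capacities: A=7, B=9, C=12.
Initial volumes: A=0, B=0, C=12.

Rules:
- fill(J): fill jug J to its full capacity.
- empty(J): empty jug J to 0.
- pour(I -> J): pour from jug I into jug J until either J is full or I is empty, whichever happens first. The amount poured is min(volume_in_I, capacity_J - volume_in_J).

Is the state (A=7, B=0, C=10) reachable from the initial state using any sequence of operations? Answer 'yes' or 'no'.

Answer: yes

Derivation:
BFS from (A=0, B=0, C=12):
  1. fill(A) -> (A=7 B=0 C=12)
  2. pour(A -> B) -> (A=0 B=7 C=12)
  3. fill(A) -> (A=7 B=7 C=12)
  4. pour(C -> B) -> (A=7 B=9 C=10)
  5. empty(B) -> (A=7 B=0 C=10)
Target reached → yes.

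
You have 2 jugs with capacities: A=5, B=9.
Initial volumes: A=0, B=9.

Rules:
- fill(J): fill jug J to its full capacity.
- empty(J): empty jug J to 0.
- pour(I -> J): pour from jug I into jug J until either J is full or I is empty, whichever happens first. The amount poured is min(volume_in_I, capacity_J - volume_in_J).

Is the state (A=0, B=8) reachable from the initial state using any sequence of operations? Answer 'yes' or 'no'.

BFS from (A=0, B=9):
  1. pour(B -> A) -> (A=5 B=4)
  2. empty(A) -> (A=0 B=4)
  3. pour(B -> A) -> (A=4 B=0)
  4. fill(B) -> (A=4 B=9)
  5. pour(B -> A) -> (A=5 B=8)
  6. empty(A) -> (A=0 B=8)
Target reached → yes.

Answer: yes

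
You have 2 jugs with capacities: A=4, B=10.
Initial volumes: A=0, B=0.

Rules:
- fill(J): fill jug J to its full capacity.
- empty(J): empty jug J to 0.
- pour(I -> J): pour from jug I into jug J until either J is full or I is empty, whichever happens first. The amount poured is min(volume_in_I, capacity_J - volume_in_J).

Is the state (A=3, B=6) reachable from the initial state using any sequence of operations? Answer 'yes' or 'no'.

Answer: no

Derivation:
BFS explored all 14 reachable states.
Reachable set includes: (0,0), (0,2), (0,4), (0,6), (0,8), (0,10), (2,0), (2,10), (4,0), (4,2), (4,4), (4,6) ...
Target (A=3, B=6) not in reachable set → no.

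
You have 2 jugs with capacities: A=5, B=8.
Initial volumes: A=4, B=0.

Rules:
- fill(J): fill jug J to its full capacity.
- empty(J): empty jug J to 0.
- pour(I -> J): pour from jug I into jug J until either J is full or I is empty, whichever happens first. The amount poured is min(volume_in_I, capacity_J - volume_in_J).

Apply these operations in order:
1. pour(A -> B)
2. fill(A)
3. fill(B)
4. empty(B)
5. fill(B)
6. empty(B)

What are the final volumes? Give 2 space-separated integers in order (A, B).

Answer: 5 0

Derivation:
Step 1: pour(A -> B) -> (A=0 B=4)
Step 2: fill(A) -> (A=5 B=4)
Step 3: fill(B) -> (A=5 B=8)
Step 4: empty(B) -> (A=5 B=0)
Step 5: fill(B) -> (A=5 B=8)
Step 6: empty(B) -> (A=5 B=0)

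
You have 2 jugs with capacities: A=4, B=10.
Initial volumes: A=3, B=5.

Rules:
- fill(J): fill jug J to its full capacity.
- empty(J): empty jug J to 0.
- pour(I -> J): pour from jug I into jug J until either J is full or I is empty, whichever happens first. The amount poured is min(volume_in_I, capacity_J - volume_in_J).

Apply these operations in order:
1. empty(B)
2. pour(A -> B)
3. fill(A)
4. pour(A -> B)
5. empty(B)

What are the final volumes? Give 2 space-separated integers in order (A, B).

Step 1: empty(B) -> (A=3 B=0)
Step 2: pour(A -> B) -> (A=0 B=3)
Step 3: fill(A) -> (A=4 B=3)
Step 4: pour(A -> B) -> (A=0 B=7)
Step 5: empty(B) -> (A=0 B=0)

Answer: 0 0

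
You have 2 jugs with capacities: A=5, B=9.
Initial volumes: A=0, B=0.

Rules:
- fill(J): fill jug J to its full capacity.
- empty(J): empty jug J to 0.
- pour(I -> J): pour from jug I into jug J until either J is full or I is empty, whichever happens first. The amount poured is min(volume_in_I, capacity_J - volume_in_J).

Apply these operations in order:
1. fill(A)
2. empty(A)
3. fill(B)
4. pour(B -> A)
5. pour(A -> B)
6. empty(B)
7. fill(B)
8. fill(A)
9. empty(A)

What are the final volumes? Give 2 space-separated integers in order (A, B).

Step 1: fill(A) -> (A=5 B=0)
Step 2: empty(A) -> (A=0 B=0)
Step 3: fill(B) -> (A=0 B=9)
Step 4: pour(B -> A) -> (A=5 B=4)
Step 5: pour(A -> B) -> (A=0 B=9)
Step 6: empty(B) -> (A=0 B=0)
Step 7: fill(B) -> (A=0 B=9)
Step 8: fill(A) -> (A=5 B=9)
Step 9: empty(A) -> (A=0 B=9)

Answer: 0 9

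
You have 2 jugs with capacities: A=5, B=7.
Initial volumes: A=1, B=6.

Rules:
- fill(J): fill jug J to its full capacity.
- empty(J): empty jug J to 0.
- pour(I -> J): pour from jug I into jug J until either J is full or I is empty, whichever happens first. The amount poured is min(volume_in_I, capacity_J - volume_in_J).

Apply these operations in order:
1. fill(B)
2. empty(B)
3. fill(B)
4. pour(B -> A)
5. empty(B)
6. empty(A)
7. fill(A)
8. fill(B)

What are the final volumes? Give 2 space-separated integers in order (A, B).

Answer: 5 7

Derivation:
Step 1: fill(B) -> (A=1 B=7)
Step 2: empty(B) -> (A=1 B=0)
Step 3: fill(B) -> (A=1 B=7)
Step 4: pour(B -> A) -> (A=5 B=3)
Step 5: empty(B) -> (A=5 B=0)
Step 6: empty(A) -> (A=0 B=0)
Step 7: fill(A) -> (A=5 B=0)
Step 8: fill(B) -> (A=5 B=7)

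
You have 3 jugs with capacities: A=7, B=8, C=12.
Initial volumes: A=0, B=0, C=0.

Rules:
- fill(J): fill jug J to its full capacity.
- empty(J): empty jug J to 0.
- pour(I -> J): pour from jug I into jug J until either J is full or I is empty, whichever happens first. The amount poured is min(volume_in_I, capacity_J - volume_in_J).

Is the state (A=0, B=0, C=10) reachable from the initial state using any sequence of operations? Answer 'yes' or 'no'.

Answer: yes

Derivation:
BFS from (A=0, B=0, C=0):
  1. fill(C) -> (A=0 B=0 C=12)
  2. pour(C -> A) -> (A=7 B=0 C=5)
  3. empty(A) -> (A=0 B=0 C=5)
  4. pour(C -> A) -> (A=5 B=0 C=0)
  5. fill(C) -> (A=5 B=0 C=12)
  6. pour(C -> A) -> (A=7 B=0 C=10)
  7. empty(A) -> (A=0 B=0 C=10)
Target reached → yes.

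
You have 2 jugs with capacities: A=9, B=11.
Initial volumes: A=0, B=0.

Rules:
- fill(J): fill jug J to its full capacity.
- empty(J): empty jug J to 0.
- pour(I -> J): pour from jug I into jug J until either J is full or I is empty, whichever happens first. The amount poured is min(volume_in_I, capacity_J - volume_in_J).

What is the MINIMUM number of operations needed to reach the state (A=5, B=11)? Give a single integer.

BFS from (A=0, B=0). One shortest path:
  1. fill(A) -> (A=9 B=0)
  2. pour(A -> B) -> (A=0 B=9)
  3. fill(A) -> (A=9 B=9)
  4. pour(A -> B) -> (A=7 B=11)
  5. empty(B) -> (A=7 B=0)
  6. pour(A -> B) -> (A=0 B=7)
  7. fill(A) -> (A=9 B=7)
  8. pour(A -> B) -> (A=5 B=11)
Reached target in 8 moves.

Answer: 8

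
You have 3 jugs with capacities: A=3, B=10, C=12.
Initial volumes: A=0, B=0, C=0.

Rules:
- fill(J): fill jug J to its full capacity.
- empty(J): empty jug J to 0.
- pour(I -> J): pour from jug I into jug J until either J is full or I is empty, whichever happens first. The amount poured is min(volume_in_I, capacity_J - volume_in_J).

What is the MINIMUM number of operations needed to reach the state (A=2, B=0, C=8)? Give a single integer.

BFS from (A=0, B=0, C=0). One shortest path:
  1. fill(C) -> (A=0 B=0 C=12)
  2. pour(C -> B) -> (A=0 B=10 C=2)
  3. pour(C -> A) -> (A=2 B=10 C=0)
  4. pour(B -> C) -> (A=2 B=0 C=10)
  5. fill(B) -> (A=2 B=10 C=10)
  6. pour(B -> C) -> (A=2 B=8 C=12)
  7. empty(C) -> (A=2 B=8 C=0)
  8. pour(B -> C) -> (A=2 B=0 C=8)
Reached target in 8 moves.

Answer: 8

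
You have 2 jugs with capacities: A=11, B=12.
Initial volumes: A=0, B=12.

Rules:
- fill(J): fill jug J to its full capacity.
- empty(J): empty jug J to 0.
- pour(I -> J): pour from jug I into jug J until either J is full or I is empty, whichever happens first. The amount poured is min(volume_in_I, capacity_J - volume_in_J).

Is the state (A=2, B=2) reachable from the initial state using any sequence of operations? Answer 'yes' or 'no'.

Answer: no

Derivation:
BFS explored all 46 reachable states.
Reachable set includes: (0,0), (0,1), (0,2), (0,3), (0,4), (0,5), (0,6), (0,7), (0,8), (0,9), (0,10), (0,11) ...
Target (A=2, B=2) not in reachable set → no.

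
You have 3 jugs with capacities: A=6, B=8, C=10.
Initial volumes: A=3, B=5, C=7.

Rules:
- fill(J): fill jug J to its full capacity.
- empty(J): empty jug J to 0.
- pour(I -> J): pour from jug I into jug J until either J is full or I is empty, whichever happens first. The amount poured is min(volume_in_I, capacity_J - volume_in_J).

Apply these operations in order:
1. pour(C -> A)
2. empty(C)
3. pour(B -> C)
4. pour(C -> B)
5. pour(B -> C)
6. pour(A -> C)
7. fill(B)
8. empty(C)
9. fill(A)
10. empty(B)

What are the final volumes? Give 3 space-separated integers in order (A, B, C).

Step 1: pour(C -> A) -> (A=6 B=5 C=4)
Step 2: empty(C) -> (A=6 B=5 C=0)
Step 3: pour(B -> C) -> (A=6 B=0 C=5)
Step 4: pour(C -> B) -> (A=6 B=5 C=0)
Step 5: pour(B -> C) -> (A=6 B=0 C=5)
Step 6: pour(A -> C) -> (A=1 B=0 C=10)
Step 7: fill(B) -> (A=1 B=8 C=10)
Step 8: empty(C) -> (A=1 B=8 C=0)
Step 9: fill(A) -> (A=6 B=8 C=0)
Step 10: empty(B) -> (A=6 B=0 C=0)

Answer: 6 0 0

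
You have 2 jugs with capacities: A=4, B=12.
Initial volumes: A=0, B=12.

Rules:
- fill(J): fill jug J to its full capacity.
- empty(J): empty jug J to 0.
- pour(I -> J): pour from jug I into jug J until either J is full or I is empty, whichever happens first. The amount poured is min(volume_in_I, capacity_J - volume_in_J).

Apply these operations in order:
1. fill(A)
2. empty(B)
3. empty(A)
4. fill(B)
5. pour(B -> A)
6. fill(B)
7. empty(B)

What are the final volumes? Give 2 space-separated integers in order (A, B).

Answer: 4 0

Derivation:
Step 1: fill(A) -> (A=4 B=12)
Step 2: empty(B) -> (A=4 B=0)
Step 3: empty(A) -> (A=0 B=0)
Step 4: fill(B) -> (A=0 B=12)
Step 5: pour(B -> A) -> (A=4 B=8)
Step 6: fill(B) -> (A=4 B=12)
Step 7: empty(B) -> (A=4 B=0)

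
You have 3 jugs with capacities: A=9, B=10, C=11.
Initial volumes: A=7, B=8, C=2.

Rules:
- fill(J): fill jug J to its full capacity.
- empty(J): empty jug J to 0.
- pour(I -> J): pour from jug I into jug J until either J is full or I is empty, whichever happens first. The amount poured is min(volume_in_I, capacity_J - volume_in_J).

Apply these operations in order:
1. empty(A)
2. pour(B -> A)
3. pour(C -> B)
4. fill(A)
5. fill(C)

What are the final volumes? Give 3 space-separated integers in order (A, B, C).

Step 1: empty(A) -> (A=0 B=8 C=2)
Step 2: pour(B -> A) -> (A=8 B=0 C=2)
Step 3: pour(C -> B) -> (A=8 B=2 C=0)
Step 4: fill(A) -> (A=9 B=2 C=0)
Step 5: fill(C) -> (A=9 B=2 C=11)

Answer: 9 2 11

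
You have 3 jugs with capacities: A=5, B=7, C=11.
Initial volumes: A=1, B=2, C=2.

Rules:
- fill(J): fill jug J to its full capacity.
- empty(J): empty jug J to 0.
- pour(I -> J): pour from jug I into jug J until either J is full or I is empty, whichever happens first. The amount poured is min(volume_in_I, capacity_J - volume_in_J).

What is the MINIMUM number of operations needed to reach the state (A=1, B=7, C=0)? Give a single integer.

Answer: 2

Derivation:
BFS from (A=1, B=2, C=2). One shortest path:
  1. fill(B) -> (A=1 B=7 C=2)
  2. empty(C) -> (A=1 B=7 C=0)
Reached target in 2 moves.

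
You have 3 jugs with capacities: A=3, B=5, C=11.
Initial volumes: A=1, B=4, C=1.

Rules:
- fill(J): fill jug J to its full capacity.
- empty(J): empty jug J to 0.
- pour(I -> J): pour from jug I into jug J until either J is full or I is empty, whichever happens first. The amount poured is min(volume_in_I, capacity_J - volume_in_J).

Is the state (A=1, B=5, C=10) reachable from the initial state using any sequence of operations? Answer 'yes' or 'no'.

BFS from (A=1, B=4, C=1):
  1. fill(C) -> (A=1 B=4 C=11)
  2. pour(C -> B) -> (A=1 B=5 C=10)
Target reached → yes.

Answer: yes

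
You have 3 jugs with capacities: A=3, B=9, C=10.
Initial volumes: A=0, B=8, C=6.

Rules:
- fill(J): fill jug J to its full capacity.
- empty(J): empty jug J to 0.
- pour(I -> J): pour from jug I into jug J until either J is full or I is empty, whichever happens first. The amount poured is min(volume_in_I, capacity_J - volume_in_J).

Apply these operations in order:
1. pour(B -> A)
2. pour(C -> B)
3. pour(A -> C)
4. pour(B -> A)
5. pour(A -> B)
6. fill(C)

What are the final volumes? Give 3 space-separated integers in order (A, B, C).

Answer: 0 9 10

Derivation:
Step 1: pour(B -> A) -> (A=3 B=5 C=6)
Step 2: pour(C -> B) -> (A=3 B=9 C=2)
Step 3: pour(A -> C) -> (A=0 B=9 C=5)
Step 4: pour(B -> A) -> (A=3 B=6 C=5)
Step 5: pour(A -> B) -> (A=0 B=9 C=5)
Step 6: fill(C) -> (A=0 B=9 C=10)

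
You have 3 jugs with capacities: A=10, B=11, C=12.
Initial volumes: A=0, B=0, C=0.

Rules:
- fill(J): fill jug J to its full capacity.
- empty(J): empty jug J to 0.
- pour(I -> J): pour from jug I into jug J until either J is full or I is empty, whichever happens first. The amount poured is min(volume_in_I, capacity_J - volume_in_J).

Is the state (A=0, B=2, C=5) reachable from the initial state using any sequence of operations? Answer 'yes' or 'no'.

Answer: yes

Derivation:
BFS from (A=0, B=0, C=0):
  1. fill(A) -> (A=10 B=0 C=0)
  2. pour(A -> B) -> (A=0 B=10 C=0)
  3. fill(A) -> (A=10 B=10 C=0)
  4. pour(A -> C) -> (A=0 B=10 C=10)
  5. fill(A) -> (A=10 B=10 C=10)
  6. pour(A -> C) -> (A=8 B=10 C=12)
  7. empty(C) -> (A=8 B=10 C=0)
  8. pour(A -> C) -> (A=0 B=10 C=8)
  9. pour(B -> C) -> (A=0 B=6 C=12)
  10. pour(C -> A) -> (A=10 B=6 C=2)
  11. pour(A -> B) -> (A=5 B=11 C=2)
  12. empty(B) -> (A=5 B=0 C=2)
  13. pour(C -> B) -> (A=5 B=2 C=0)
  14. pour(A -> C) -> (A=0 B=2 C=5)
Target reached → yes.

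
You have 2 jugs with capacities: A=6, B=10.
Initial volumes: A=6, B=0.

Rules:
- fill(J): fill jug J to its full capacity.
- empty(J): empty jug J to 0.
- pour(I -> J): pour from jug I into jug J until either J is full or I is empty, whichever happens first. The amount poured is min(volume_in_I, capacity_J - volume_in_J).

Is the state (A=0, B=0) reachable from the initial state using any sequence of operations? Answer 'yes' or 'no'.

BFS from (A=6, B=0):
  1. empty(A) -> (A=0 B=0)
Target reached → yes.

Answer: yes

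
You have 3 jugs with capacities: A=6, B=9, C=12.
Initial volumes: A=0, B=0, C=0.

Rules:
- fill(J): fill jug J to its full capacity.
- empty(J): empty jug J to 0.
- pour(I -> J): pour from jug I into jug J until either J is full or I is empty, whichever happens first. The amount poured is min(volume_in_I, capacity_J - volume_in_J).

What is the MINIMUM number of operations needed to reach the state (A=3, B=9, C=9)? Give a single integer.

Answer: 5

Derivation:
BFS from (A=0, B=0, C=0). One shortest path:
  1. fill(C) -> (A=0 B=0 C=12)
  2. pour(C -> B) -> (A=0 B=9 C=3)
  3. pour(C -> A) -> (A=3 B=9 C=0)
  4. pour(B -> C) -> (A=3 B=0 C=9)
  5. fill(B) -> (A=3 B=9 C=9)
Reached target in 5 moves.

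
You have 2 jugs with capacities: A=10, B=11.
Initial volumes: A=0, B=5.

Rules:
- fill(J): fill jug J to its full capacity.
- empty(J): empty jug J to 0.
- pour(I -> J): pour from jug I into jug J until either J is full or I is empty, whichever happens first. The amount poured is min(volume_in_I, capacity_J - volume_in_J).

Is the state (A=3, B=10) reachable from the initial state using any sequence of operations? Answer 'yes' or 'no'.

Answer: no

Derivation:
BFS explored all 42 reachable states.
Reachable set includes: (0,0), (0,1), (0,2), (0,3), (0,4), (0,5), (0,6), (0,7), (0,8), (0,9), (0,10), (0,11) ...
Target (A=3, B=10) not in reachable set → no.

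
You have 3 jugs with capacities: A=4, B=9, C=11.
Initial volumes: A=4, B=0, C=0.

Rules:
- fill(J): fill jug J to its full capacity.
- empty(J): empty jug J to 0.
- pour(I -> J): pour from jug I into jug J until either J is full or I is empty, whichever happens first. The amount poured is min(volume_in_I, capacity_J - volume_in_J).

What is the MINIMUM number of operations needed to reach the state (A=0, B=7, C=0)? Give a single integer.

Answer: 5

Derivation:
BFS from (A=4, B=0, C=0). One shortest path:
  1. empty(A) -> (A=0 B=0 C=0)
  2. fill(C) -> (A=0 B=0 C=11)
  3. pour(C -> A) -> (A=4 B=0 C=7)
  4. empty(A) -> (A=0 B=0 C=7)
  5. pour(C -> B) -> (A=0 B=7 C=0)
Reached target in 5 moves.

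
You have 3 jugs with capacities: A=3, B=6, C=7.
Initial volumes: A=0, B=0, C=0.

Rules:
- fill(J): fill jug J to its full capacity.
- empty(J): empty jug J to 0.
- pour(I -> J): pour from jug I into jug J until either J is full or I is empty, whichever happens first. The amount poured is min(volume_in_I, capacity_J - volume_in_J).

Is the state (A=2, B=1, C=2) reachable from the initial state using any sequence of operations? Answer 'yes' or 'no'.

BFS explored all 164 reachable states.
Reachable set includes: (0,0,0), (0,0,1), (0,0,2), (0,0,3), (0,0,4), (0,0,5), (0,0,6), (0,0,7), (0,1,0), (0,1,1), (0,1,2), (0,1,3) ...
Target (A=2, B=1, C=2) not in reachable set → no.

Answer: no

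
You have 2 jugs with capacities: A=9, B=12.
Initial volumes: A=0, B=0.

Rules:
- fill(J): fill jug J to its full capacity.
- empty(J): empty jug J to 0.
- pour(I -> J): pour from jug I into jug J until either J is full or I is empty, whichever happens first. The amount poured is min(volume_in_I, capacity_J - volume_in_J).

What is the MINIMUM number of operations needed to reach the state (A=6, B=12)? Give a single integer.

Answer: 4

Derivation:
BFS from (A=0, B=0). One shortest path:
  1. fill(A) -> (A=9 B=0)
  2. pour(A -> B) -> (A=0 B=9)
  3. fill(A) -> (A=9 B=9)
  4. pour(A -> B) -> (A=6 B=12)
Reached target in 4 moves.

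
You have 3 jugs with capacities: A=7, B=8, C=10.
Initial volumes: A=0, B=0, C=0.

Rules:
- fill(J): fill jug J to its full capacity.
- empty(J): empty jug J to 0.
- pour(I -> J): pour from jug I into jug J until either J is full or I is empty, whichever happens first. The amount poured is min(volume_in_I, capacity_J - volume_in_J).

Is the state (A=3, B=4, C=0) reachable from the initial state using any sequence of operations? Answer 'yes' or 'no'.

BFS from (A=0, B=0, C=0):
  1. fill(A) -> (A=7 B=0 C=0)
  2. pour(A -> B) -> (A=0 B=7 C=0)
  3. fill(A) -> (A=7 B=7 C=0)
  4. pour(A -> C) -> (A=0 B=7 C=7)
  5. pour(B -> C) -> (A=0 B=4 C=10)
  6. pour(C -> A) -> (A=7 B=4 C=3)
  7. empty(A) -> (A=0 B=4 C=3)
  8. pour(C -> A) -> (A=3 B=4 C=0)
Target reached → yes.

Answer: yes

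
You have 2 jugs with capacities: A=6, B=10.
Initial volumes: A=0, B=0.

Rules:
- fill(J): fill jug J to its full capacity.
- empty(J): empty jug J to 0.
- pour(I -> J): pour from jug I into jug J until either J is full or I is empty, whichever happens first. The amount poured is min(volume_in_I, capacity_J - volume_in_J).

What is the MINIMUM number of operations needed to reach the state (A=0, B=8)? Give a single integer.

BFS from (A=0, B=0). One shortest path:
  1. fill(B) -> (A=0 B=10)
  2. pour(B -> A) -> (A=6 B=4)
  3. empty(A) -> (A=0 B=4)
  4. pour(B -> A) -> (A=4 B=0)
  5. fill(B) -> (A=4 B=10)
  6. pour(B -> A) -> (A=6 B=8)
  7. empty(A) -> (A=0 B=8)
Reached target in 7 moves.

Answer: 7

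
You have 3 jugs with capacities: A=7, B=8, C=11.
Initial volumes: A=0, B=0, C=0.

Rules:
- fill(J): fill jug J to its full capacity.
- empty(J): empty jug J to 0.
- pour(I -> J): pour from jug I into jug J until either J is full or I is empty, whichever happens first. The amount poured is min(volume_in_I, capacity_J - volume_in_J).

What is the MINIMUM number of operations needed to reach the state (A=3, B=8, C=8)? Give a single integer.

BFS from (A=0, B=0, C=0). One shortest path:
  1. fill(C) -> (A=0 B=0 C=11)
  2. pour(C -> B) -> (A=0 B=8 C=3)
  3. pour(C -> A) -> (A=3 B=8 C=0)
  4. pour(B -> C) -> (A=3 B=0 C=8)
  5. fill(B) -> (A=3 B=8 C=8)
Reached target in 5 moves.

Answer: 5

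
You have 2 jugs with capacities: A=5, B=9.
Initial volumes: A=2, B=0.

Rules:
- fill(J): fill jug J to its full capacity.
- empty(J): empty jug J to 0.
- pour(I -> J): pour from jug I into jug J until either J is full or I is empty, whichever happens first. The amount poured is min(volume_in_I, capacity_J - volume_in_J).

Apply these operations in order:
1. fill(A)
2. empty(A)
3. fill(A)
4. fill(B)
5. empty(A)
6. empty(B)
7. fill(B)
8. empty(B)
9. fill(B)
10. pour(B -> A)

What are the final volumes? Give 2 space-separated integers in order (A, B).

Step 1: fill(A) -> (A=5 B=0)
Step 2: empty(A) -> (A=0 B=0)
Step 3: fill(A) -> (A=5 B=0)
Step 4: fill(B) -> (A=5 B=9)
Step 5: empty(A) -> (A=0 B=9)
Step 6: empty(B) -> (A=0 B=0)
Step 7: fill(B) -> (A=0 B=9)
Step 8: empty(B) -> (A=0 B=0)
Step 9: fill(B) -> (A=0 B=9)
Step 10: pour(B -> A) -> (A=5 B=4)

Answer: 5 4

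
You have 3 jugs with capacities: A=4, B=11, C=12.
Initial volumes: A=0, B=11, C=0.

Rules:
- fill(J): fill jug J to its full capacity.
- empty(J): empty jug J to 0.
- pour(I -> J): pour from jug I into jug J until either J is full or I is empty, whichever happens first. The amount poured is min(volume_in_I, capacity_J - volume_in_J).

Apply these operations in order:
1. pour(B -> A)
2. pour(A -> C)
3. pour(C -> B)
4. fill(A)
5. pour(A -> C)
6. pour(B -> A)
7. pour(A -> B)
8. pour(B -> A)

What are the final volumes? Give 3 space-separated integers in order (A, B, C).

Answer: 4 7 4

Derivation:
Step 1: pour(B -> A) -> (A=4 B=7 C=0)
Step 2: pour(A -> C) -> (A=0 B=7 C=4)
Step 3: pour(C -> B) -> (A=0 B=11 C=0)
Step 4: fill(A) -> (A=4 B=11 C=0)
Step 5: pour(A -> C) -> (A=0 B=11 C=4)
Step 6: pour(B -> A) -> (A=4 B=7 C=4)
Step 7: pour(A -> B) -> (A=0 B=11 C=4)
Step 8: pour(B -> A) -> (A=4 B=7 C=4)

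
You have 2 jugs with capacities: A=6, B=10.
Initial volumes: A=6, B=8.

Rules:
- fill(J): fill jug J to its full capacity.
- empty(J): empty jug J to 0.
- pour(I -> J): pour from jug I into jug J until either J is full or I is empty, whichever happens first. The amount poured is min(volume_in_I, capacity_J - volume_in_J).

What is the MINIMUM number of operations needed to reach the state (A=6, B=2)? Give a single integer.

Answer: 2

Derivation:
BFS from (A=6, B=8). One shortest path:
  1. empty(A) -> (A=0 B=8)
  2. pour(B -> A) -> (A=6 B=2)
Reached target in 2 moves.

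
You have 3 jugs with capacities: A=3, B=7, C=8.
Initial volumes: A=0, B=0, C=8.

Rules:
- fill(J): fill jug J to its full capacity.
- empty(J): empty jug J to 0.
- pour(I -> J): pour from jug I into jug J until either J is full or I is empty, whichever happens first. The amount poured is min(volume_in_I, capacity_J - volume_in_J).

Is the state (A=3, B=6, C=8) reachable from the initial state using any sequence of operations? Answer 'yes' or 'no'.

BFS from (A=0, B=0, C=8):
  1. fill(A) -> (A=3 B=0 C=8)
  2. pour(A -> B) -> (A=0 B=3 C=8)
  3. fill(A) -> (A=3 B=3 C=8)
  4. pour(A -> B) -> (A=0 B=6 C=8)
  5. fill(A) -> (A=3 B=6 C=8)
Target reached → yes.

Answer: yes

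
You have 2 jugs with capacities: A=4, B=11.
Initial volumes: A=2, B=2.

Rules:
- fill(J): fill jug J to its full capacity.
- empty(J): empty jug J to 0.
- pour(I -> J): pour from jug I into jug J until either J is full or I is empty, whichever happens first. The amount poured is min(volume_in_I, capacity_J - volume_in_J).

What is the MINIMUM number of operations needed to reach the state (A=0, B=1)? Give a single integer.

BFS from (A=2, B=2). One shortest path:
  1. fill(B) -> (A=2 B=11)
  2. pour(B -> A) -> (A=4 B=9)
  3. empty(A) -> (A=0 B=9)
  4. pour(B -> A) -> (A=4 B=5)
  5. empty(A) -> (A=0 B=5)
  6. pour(B -> A) -> (A=4 B=1)
  7. empty(A) -> (A=0 B=1)
Reached target in 7 moves.

Answer: 7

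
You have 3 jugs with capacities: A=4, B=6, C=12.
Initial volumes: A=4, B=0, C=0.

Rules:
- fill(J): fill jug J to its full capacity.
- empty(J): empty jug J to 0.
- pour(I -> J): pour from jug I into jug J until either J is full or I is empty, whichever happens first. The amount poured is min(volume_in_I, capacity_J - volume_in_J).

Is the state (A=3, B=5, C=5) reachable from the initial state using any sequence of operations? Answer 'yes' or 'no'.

Answer: no

Derivation:
BFS explored all 74 reachable states.
Reachable set includes: (0,0,0), (0,0,2), (0,0,4), (0,0,6), (0,0,8), (0,0,10), (0,0,12), (0,2,0), (0,2,2), (0,2,4), (0,2,6), (0,2,8) ...
Target (A=3, B=5, C=5) not in reachable set → no.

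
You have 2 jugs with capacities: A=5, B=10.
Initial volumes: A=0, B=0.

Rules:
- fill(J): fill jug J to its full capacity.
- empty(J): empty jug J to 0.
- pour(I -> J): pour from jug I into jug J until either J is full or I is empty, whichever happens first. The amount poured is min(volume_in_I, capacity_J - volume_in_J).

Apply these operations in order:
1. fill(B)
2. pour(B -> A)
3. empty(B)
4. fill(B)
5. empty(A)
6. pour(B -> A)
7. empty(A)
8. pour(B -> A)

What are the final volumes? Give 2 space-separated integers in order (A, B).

Step 1: fill(B) -> (A=0 B=10)
Step 2: pour(B -> A) -> (A=5 B=5)
Step 3: empty(B) -> (A=5 B=0)
Step 4: fill(B) -> (A=5 B=10)
Step 5: empty(A) -> (A=0 B=10)
Step 6: pour(B -> A) -> (A=5 B=5)
Step 7: empty(A) -> (A=0 B=5)
Step 8: pour(B -> A) -> (A=5 B=0)

Answer: 5 0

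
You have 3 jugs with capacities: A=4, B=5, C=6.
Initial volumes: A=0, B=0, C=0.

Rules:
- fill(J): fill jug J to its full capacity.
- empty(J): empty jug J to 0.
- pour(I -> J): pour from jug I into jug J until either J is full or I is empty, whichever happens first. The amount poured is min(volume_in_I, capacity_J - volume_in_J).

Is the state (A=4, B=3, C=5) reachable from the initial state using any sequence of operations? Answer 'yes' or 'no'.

Answer: yes

Derivation:
BFS from (A=0, B=0, C=0):
  1. fill(A) -> (A=4 B=0 C=0)
  2. pour(A -> B) -> (A=0 B=4 C=0)
  3. fill(A) -> (A=4 B=4 C=0)
  4. pour(A -> B) -> (A=3 B=5 C=0)
  5. pour(B -> C) -> (A=3 B=0 C=5)
  6. pour(A -> B) -> (A=0 B=3 C=5)
  7. fill(A) -> (A=4 B=3 C=5)
Target reached → yes.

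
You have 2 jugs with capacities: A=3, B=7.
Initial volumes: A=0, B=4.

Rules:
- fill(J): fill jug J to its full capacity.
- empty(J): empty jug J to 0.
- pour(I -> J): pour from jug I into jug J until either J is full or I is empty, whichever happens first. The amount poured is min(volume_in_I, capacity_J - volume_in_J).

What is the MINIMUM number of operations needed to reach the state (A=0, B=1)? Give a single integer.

Answer: 2

Derivation:
BFS from (A=0, B=4). One shortest path:
  1. pour(B -> A) -> (A=3 B=1)
  2. empty(A) -> (A=0 B=1)
Reached target in 2 moves.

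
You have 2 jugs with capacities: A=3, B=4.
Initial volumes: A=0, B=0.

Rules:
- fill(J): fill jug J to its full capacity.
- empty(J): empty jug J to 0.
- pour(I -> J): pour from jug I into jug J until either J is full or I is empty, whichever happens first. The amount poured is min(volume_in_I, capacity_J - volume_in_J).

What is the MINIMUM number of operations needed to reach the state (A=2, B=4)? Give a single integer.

Answer: 4

Derivation:
BFS from (A=0, B=0). One shortest path:
  1. fill(A) -> (A=3 B=0)
  2. pour(A -> B) -> (A=0 B=3)
  3. fill(A) -> (A=3 B=3)
  4. pour(A -> B) -> (A=2 B=4)
Reached target in 4 moves.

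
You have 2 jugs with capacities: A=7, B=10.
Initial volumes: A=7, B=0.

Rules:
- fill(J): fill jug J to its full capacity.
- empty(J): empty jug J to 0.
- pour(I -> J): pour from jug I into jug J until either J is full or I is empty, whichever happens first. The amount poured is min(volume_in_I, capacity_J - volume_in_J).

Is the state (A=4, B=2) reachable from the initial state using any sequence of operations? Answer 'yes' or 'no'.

Answer: no

Derivation:
BFS explored all 34 reachable states.
Reachable set includes: (0,0), (0,1), (0,2), (0,3), (0,4), (0,5), (0,6), (0,7), (0,8), (0,9), (0,10), (1,0) ...
Target (A=4, B=2) not in reachable set → no.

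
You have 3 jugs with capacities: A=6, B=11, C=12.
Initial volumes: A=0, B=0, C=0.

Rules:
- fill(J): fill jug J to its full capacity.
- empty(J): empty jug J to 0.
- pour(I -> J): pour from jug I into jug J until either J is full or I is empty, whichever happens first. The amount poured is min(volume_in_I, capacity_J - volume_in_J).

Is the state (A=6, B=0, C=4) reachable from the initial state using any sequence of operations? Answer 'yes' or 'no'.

BFS from (A=0, B=0, C=0):
  1. fill(B) -> (A=0 B=11 C=0)
  2. pour(B -> A) -> (A=6 B=5 C=0)
  3. pour(B -> C) -> (A=6 B=0 C=5)
  4. fill(B) -> (A=6 B=11 C=5)
  5. pour(B -> C) -> (A=6 B=4 C=12)
  6. empty(C) -> (A=6 B=4 C=0)
  7. pour(B -> C) -> (A=6 B=0 C=4)
Target reached → yes.

Answer: yes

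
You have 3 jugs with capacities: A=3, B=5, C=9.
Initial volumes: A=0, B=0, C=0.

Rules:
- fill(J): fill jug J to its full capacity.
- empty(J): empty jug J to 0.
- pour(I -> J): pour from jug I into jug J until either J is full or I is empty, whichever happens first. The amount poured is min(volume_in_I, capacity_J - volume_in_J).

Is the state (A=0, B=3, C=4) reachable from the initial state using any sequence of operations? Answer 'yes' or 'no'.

BFS from (A=0, B=0, C=0):
  1. fill(A) -> (A=3 B=0 C=0)
  2. fill(C) -> (A=3 B=0 C=9)
  3. pour(C -> B) -> (A=3 B=5 C=4)
  4. empty(B) -> (A=3 B=0 C=4)
  5. pour(A -> B) -> (A=0 B=3 C=4)
Target reached → yes.

Answer: yes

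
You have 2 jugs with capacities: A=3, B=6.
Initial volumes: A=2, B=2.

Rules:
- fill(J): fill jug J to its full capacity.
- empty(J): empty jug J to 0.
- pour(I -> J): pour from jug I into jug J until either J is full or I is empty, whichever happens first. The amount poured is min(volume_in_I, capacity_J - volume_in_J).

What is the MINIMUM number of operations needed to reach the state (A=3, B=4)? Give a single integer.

BFS from (A=2, B=2). One shortest path:
  1. pour(A -> B) -> (A=0 B=4)
  2. fill(A) -> (A=3 B=4)
Reached target in 2 moves.

Answer: 2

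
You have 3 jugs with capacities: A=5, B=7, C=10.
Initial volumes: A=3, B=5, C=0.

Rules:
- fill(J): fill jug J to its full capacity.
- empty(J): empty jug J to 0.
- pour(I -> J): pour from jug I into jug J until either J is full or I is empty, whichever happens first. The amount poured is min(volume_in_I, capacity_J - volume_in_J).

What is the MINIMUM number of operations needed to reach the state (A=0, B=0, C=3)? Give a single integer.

Answer: 2

Derivation:
BFS from (A=3, B=5, C=0). One shortest path:
  1. empty(B) -> (A=3 B=0 C=0)
  2. pour(A -> C) -> (A=0 B=0 C=3)
Reached target in 2 moves.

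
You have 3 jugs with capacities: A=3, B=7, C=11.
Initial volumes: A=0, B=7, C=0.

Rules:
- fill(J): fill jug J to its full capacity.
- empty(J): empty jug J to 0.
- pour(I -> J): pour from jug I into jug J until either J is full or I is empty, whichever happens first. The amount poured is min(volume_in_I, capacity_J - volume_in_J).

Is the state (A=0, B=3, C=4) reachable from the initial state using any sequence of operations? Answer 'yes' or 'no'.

BFS from (A=0, B=7, C=0):
  1. pour(B -> A) -> (A=3 B=4 C=0)
  2. pour(B -> C) -> (A=3 B=0 C=4)
  3. pour(A -> B) -> (A=0 B=3 C=4)
Target reached → yes.

Answer: yes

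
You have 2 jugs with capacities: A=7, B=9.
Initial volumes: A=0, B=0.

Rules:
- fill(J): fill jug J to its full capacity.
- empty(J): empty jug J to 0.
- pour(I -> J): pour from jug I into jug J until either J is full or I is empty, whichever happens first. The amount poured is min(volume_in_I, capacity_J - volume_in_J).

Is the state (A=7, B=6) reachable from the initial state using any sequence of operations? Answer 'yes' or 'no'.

Answer: yes

Derivation:
BFS from (A=0, B=0):
  1. fill(B) -> (A=0 B=9)
  2. pour(B -> A) -> (A=7 B=2)
  3. empty(A) -> (A=0 B=2)
  4. pour(B -> A) -> (A=2 B=0)
  5. fill(B) -> (A=2 B=9)
  6. pour(B -> A) -> (A=7 B=4)
  7. empty(A) -> (A=0 B=4)
  8. pour(B -> A) -> (A=4 B=0)
  9. fill(B) -> (A=4 B=9)
  10. pour(B -> A) -> (A=7 B=6)
Target reached → yes.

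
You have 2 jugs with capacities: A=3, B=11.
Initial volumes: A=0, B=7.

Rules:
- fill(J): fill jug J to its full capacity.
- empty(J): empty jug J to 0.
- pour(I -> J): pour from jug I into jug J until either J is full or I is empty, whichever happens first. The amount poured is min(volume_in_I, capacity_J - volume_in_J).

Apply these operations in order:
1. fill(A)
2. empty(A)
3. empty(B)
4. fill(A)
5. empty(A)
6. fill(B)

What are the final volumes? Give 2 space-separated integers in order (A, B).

Step 1: fill(A) -> (A=3 B=7)
Step 2: empty(A) -> (A=0 B=7)
Step 3: empty(B) -> (A=0 B=0)
Step 4: fill(A) -> (A=3 B=0)
Step 5: empty(A) -> (A=0 B=0)
Step 6: fill(B) -> (A=0 B=11)

Answer: 0 11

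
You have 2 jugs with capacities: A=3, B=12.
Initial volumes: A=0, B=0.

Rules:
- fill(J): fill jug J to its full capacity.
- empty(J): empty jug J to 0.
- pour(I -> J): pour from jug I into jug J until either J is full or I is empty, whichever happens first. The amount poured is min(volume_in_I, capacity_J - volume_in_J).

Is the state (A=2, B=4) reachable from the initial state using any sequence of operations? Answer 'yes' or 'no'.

Answer: no

Derivation:
BFS explored all 10 reachable states.
Reachable set includes: (0,0), (0,3), (0,6), (0,9), (0,12), (3,0), (3,3), (3,6), (3,9), (3,12)
Target (A=2, B=4) not in reachable set → no.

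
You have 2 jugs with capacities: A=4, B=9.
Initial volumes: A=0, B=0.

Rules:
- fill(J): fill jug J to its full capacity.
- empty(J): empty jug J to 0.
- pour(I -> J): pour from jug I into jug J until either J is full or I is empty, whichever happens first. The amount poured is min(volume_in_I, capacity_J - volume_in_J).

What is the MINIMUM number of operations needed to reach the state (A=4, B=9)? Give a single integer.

Answer: 2

Derivation:
BFS from (A=0, B=0). One shortest path:
  1. fill(A) -> (A=4 B=0)
  2. fill(B) -> (A=4 B=9)
Reached target in 2 moves.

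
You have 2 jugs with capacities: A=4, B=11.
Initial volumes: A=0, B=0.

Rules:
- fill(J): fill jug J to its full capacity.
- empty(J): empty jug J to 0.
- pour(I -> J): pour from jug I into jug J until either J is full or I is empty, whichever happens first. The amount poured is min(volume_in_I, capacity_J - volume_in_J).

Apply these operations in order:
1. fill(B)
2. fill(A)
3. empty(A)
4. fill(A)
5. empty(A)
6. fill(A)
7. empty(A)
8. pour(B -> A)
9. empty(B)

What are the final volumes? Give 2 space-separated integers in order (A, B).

Answer: 4 0

Derivation:
Step 1: fill(B) -> (A=0 B=11)
Step 2: fill(A) -> (A=4 B=11)
Step 3: empty(A) -> (A=0 B=11)
Step 4: fill(A) -> (A=4 B=11)
Step 5: empty(A) -> (A=0 B=11)
Step 6: fill(A) -> (A=4 B=11)
Step 7: empty(A) -> (A=0 B=11)
Step 8: pour(B -> A) -> (A=4 B=7)
Step 9: empty(B) -> (A=4 B=0)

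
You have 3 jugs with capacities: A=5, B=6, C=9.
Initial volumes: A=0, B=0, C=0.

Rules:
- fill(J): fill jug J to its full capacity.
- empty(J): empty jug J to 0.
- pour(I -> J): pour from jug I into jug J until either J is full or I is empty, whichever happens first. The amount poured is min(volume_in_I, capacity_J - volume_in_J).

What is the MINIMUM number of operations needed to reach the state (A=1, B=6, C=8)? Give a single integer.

BFS from (A=0, B=0, C=0). One shortest path:
  1. fill(C) -> (A=0 B=0 C=9)
  2. pour(C -> B) -> (A=0 B=6 C=3)
  3. pour(B -> A) -> (A=5 B=1 C=3)
  4. pour(A -> C) -> (A=0 B=1 C=8)
  5. pour(B -> A) -> (A=1 B=0 C=8)
  6. fill(B) -> (A=1 B=6 C=8)
Reached target in 6 moves.

Answer: 6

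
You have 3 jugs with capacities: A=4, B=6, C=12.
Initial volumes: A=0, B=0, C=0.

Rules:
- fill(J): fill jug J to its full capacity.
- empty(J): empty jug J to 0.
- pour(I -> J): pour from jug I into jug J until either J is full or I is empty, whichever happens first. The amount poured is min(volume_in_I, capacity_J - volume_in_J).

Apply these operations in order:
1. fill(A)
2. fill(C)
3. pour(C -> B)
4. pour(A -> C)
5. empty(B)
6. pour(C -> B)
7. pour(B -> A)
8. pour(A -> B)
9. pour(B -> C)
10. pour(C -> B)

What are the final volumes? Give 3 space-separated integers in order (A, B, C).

Step 1: fill(A) -> (A=4 B=0 C=0)
Step 2: fill(C) -> (A=4 B=0 C=12)
Step 3: pour(C -> B) -> (A=4 B=6 C=6)
Step 4: pour(A -> C) -> (A=0 B=6 C=10)
Step 5: empty(B) -> (A=0 B=0 C=10)
Step 6: pour(C -> B) -> (A=0 B=6 C=4)
Step 7: pour(B -> A) -> (A=4 B=2 C=4)
Step 8: pour(A -> B) -> (A=0 B=6 C=4)
Step 9: pour(B -> C) -> (A=0 B=0 C=10)
Step 10: pour(C -> B) -> (A=0 B=6 C=4)

Answer: 0 6 4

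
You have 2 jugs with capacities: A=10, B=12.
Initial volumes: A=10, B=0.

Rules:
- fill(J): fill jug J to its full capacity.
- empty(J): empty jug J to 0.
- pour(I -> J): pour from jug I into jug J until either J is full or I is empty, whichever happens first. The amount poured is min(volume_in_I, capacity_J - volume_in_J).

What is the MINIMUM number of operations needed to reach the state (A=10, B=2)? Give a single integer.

Answer: 3

Derivation:
BFS from (A=10, B=0). One shortest path:
  1. empty(A) -> (A=0 B=0)
  2. fill(B) -> (A=0 B=12)
  3. pour(B -> A) -> (A=10 B=2)
Reached target in 3 moves.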